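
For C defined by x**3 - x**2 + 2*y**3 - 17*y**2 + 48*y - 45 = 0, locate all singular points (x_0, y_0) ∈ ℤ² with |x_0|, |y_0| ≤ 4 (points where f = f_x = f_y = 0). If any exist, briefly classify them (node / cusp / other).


Singular points: {(0, 3)}; classification: node.

Compute partial derivatives:
  f_x = 3*x**2 - 2*x.
  f_y = 6*y**2 - 34*y + 48.
Scan x_0 ∈ {−4, ..., 4}. For each x_0, f_y(x_0, y) is a polynomial in y; find its integer roots y ∈ {−4, ..., 4}, then test f_x and f at those candidates.
  x = -4: f_y(-4, y) = 6*y**2 - 34*y + 48; vanishes at y ∈ {3}. (-4, 3): f_x = 56 ≠ 0.
  x = -3: f_y(-3, y) = 6*y**2 - 34*y + 48; vanishes at y ∈ {3}. (-3, 3): f_x = 33 ≠ 0.
  x = -2: f_y(-2, y) = 6*y**2 - 34*y + 48; vanishes at y ∈ {3}. (-2, 3): f_x = 16 ≠ 0.
  x = -1: f_y(-1, y) = 6*y**2 - 34*y + 48; vanishes at y ∈ {3}. (-1, 3): f_x = 5 ≠ 0.
  x = 0: f_y(0, y) = 6*y**2 - 34*y + 48; vanishes at y ∈ {3}. (0, 3): f_x = 0, f = 0 — SINGULAR.
  x = 1: f_y(1, y) = 6*y**2 - 34*y + 48; vanishes at y ∈ {3}. (1, 3): f_x = 1 ≠ 0.
  x = 2: f_y(2, y) = 6*y**2 - 34*y + 48; vanishes at y ∈ {3}. (2, 3): f_x = 8 ≠ 0.
  x = 3: f_y(3, y) = 6*y**2 - 34*y + 48; vanishes at y ∈ {3}. (3, 3): f_x = 21 ≠ 0.
  x = 4: f_y(4, y) = 6*y**2 - 34*y + 48; vanishes at y ∈ {3}. (4, 3): f_x = 40 ≠ 0.
Only singular point on the grid: (0, 3).
Classify: substitute x = 0 + u, y = 3 + v and expand: f = u**3 - u**2 + 2*v**3 + v**2.
No constant or linear terms (consistent with a singular point). Quadratic part: -u**2 + v**2. Cubic part: u**3 + 2*v**3.
The quadratic part v**2 - u**2 = (v − u)(v + u) splits into two distinct linear factors, so there are two distinct tangent lines y − 3 = ±(x − 0) — this is a node (ordinary double point).
Classification: node.


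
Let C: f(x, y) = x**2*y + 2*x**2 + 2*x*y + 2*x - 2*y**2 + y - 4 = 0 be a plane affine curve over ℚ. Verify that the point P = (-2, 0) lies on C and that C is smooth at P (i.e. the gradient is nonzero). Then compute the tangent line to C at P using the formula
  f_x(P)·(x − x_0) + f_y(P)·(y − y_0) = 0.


Tangent line at P: -6*x + y - 12 = 0.

Step 1: f(-2, 0) = 0, so P lies on C.
Step 2: partial derivatives
  f_x(x, y) = 2*x*y + 4*x + 2*y + 2, f_y(x, y) = x**2 + 2*x - 4*y + 1.
  f_x(P) = -6, f_y(P) = 1 (gradient nonzero, so P is smooth).
Step 3: tangent line at P: -6·(x − -2) + 1·(y − 0) = 0.
Expanding: -6*x + y - 12 = 0.


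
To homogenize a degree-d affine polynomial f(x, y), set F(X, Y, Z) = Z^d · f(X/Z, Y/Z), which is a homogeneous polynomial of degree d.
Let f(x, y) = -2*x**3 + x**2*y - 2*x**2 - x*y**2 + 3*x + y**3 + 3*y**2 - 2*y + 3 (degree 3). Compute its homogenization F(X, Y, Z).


F(X, Y, Z) = -2*X**3 + X**2*Y - 2*X**2*Z - X*Y**2 + 3*X*Z**2 + Y**3 + 3*Y**2*Z - 2*Y*Z**2 + 3*Z**3

deg(f) = 3.
Substitute x = X/Z, y = Y/Z into f, then multiply by Z^3.
  monomial -2·x^3·y^0 ↦ -2·X^3·Y^0·Z^0.
  monomial 1·x^2·y^1 ↦ 1·X^2·Y^1·Z^0.
  monomial -2·x^2·y^0 ↦ -2·X^2·Y^0·Z^1.
  monomial -1·x^1·y^2 ↦ -1·X^1·Y^2·Z^0.
  monomial 3·x^1·y^0 ↦ 3·X^1·Y^0·Z^2.
  monomial 1·x^0·y^3 ↦ 1·X^0·Y^3·Z^0.
  monomial 3·x^0·y^2 ↦ 3·X^0·Y^2·Z^1.
  monomial -2·x^0·y^1 ↦ -2·X^0·Y^1·Z^2.
  monomial 3·x^0·y^0 ↦ 3·X^0·Y^0·Z^3.
Collecting: F(X, Y, Z) = -2*X**3 + X**2*Y - 2*X**2*Z - X*Y**2 + 3*X*Z**2 + Y**3 + 3*Y**2*Z - 2*Y*Z**2 + 3*Z**3.


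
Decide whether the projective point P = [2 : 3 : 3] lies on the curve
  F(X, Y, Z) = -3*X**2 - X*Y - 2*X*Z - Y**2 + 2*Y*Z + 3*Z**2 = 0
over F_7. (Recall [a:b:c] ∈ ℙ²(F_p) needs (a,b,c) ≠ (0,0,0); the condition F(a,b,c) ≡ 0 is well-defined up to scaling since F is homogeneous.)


F(2,3,3) ≡ 6 (mod 7); P is NOT on the curve.

Evaluate F(2, 3, 3) term-by-term (mod 7).
  -3*X**2 ↦ -3·4·1·1 = -12
  -X*Y ↦ -1·2·3·1 = -6
  -2*X*Z ↦ -2·2·1·3 = -12
  -Y**2 ↦ -1·1·9·1 = -9
  2*Y*Z ↦ 2·1·3·3 = 18
  3*Z**2 ↦ 3·1·1·9 = 27
Sum: F(2, 3, 3) = (-12) + (-6) + (-12) + (-9) + (18) + (27) = 6.
Reducing mod 7: 6 ≡ 6 (mod 7).
Since F(a, b, c) ≡ 6 ≠ 0 (mod 7), P does NOT lie on the curve.


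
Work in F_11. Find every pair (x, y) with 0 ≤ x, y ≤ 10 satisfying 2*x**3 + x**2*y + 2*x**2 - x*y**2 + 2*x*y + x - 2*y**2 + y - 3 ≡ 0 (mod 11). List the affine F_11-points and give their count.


Affine F_11-points: {(2, 7), (2, 9), (4, 2), (4, 4), (7, 2), (7, 10), (9, 2)}; count = 7.

For each of the 121 pairs (x, y) ∈ F_11², evaluate f(x, y) mod 11. Record the zeros.
  x = 0: [0↦8, 1↦7, 2↦2, 3↦4, 4↦2, 5↦7, 6↦8, 7↦5, 8↦9, 9↦9, 10↦5]  zeros at y ∈ ∅
  x = 1: [0↦2, 1↦3, 2↦9, 3↦9, 4↦3, 5↦2, 6↦6, 7↦4, 8↦7, 9↦4, 10↦6]  zeros at y ∈ ∅
  x = 2: [0↦1, 1↦6, 2↦3, 3↦3, 4↦6, 5↦1, 6↦10, 7↦0, 8↦4, 9↦0, 10↦10]  zeros at y ∈ {7, 9}
  x = 3: [0↦6, 1↦6, 2↦7, 3↦9, 4↦1, 5↦5, 6↦10, 7↦5, 8↦1, 9↦9, 10↦7]  zeros at y ∈ ∅
  x = 4: [0↦7, 1↦4, 2↦0, 3↦6, 4↦0, 5↦4, 6↦7, 7↦9, 8↦10, 9↦10, 10↦9]  zeros at y ∈ {2, 4}
  x = 5: [0↦5, 1↦1, 2↦5, 3↦6, 4↦4, 5↦10, 6↦2, 7↦2, 8↦10, 9↦4, 10↦6]  zeros at y ∈ ∅
  x = 6: [0↦1, 1↦9, 2↦1, 3↦10, 4↦3, 5↦2, 6↦7, 7↦7, 8↦2, 9↦3, 10↦10]  zeros at y ∈ ∅
  x = 7: [0↦7, 1↦7, 2↦0, 3↦8, 4↦9, 5↦3, 6↦1, 7↦3, 8↦9, 9↦8, 10↦0]  zeros at y ∈ {2, 10}
  x = 8: [0↦2, 1↦7, 2↦3, 3↦1, 4↦1, 5↦3, 6↦7, 7↦2, 8↦10, 9↦9, 10↦10]  zeros at y ∈ ∅
  x = 9: [0↦9, 1↦10, 2↦0, 3↦1, 4↦2, 5↦3, 6↦4, 7↦5, 8↦6, 9↦7, 10↦8]  zeros at y ∈ {2}
  x = 10: [0↦7, 1↦6, 2↦3, 3↦9, 4↦2, 5↦4, 6↦4, 7↦2, 8↦9, 9↦3, 10↦6]  zeros at y ∈ ∅
Collecting zeros: affine points = {(2, 7), (2, 9), (4, 2), (4, 4), (7, 2), (7, 10), (9, 2)}.
Total count |C(F_11)_aff| = 7.


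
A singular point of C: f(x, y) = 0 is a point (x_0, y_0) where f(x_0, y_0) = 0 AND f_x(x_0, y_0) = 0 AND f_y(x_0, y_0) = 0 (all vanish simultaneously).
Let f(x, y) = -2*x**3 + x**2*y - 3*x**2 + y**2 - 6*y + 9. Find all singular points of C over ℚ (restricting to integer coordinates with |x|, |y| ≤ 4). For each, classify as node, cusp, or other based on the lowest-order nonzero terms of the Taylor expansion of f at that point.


Singular points: {(0, 3)}; classification: cusp.

Compute partial derivatives:
  f_x = -6*x**2 + 2*x*y - 6*x.
  f_y = x**2 + 2*y - 6.
Scan x_0 ∈ {−4, ..., 4}. For each x_0, f_y(x_0, y) is a polynomial in y; find its integer roots y ∈ {−4, ..., 4}, then test f_x and f at those candidates.
  x = -4: f_y(-4, y) = 2*y + 10; no integer root y with |y| ≤ 4.
  x = -3: f_y(-3, y) = 2*y + 3; no integer root y with |y| ≤ 4.
  x = -2: f_y(-2, y) = 2*y - 2; vanishes at y ∈ {1}. (-2, 1): f_x = -16 ≠ 0.
  x = -1: f_y(-1, y) = 2*y - 5; no integer root y with |y| ≤ 4.
  x = 0: f_y(0, y) = 2*y - 6; vanishes at y ∈ {3}. (0, 3): f_x = 0, f = 0 — SINGULAR.
  x = 1: f_y(1, y) = 2*y - 5; no integer root y with |y| ≤ 4.
  x = 2: f_y(2, y) = 2*y - 2; vanishes at y ∈ {1}. (2, 1): f_x = -32 ≠ 0.
  x = 3: f_y(3, y) = 2*y + 3; no integer root y with |y| ≤ 4.
  x = 4: f_y(4, y) = 2*y + 10; no integer root y with |y| ≤ 4.
Only singular point on the grid: (0, 3).
Classify: substitute x = 0 + u, y = 3 + v and expand: f = -2*u**3 + u**2*v + v**2.
No constant or linear terms (consistent with a singular point). Quadratic part: v**2. Cubic part: -2*u**3 + u**2*v.
The quadratic part v**2 is a perfect square, so there is a single (double) tangent line v = 0, i.e. y = 3. Restricting the cubic part to that line (v = 0) leaves -2*u**3 ≠ 0, so f is not divisible by v and the branch is v² ≈ 2*u**3 to lowest order — this is a cusp.
Classification: cusp.


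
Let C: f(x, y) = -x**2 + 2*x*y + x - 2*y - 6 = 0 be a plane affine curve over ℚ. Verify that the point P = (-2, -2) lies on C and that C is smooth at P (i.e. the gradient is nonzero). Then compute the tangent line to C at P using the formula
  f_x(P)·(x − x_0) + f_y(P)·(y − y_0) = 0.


Tangent line at P: x - 6*y - 10 = 0.

Step 1: f(-2, -2) = 0, so P lies on C.
Step 2: partial derivatives
  f_x(x, y) = -2*x + 2*y + 1, f_y(x, y) = 2*x - 2.
  f_x(P) = 1, f_y(P) = -6 (gradient nonzero, so P is smooth).
Step 3: tangent line at P: 1·(x − -2) + -6·(y − -2) = 0.
Expanding: x - 6*y - 10 = 0.


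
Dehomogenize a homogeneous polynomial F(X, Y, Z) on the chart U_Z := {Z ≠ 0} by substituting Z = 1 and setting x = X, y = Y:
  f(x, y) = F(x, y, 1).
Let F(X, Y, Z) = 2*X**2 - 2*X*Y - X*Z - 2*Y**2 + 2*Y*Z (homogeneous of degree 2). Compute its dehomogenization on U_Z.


f(x, y) = 2*x**2 - 2*x*y - x - 2*y**2 + 2*y

On U_Z we set Z = 1. Each monomial c·X^i·Y^j·Z^k in F becomes c·x^i·y^j·1^k = c·x^i·y^j.
Substituting Z = 1: F(X, Y, 1) = 2*x**2 - 2*x*y - x - 2*y**2 + 2*y.
Note: deg(f) ≤ deg(F) = 2; strict inequality happens when F is divisible by Z (lost terms).


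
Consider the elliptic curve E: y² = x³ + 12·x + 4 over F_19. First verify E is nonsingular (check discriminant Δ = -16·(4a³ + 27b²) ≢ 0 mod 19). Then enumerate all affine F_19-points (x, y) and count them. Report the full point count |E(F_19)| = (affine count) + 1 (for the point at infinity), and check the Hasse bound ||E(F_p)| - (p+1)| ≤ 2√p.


Affine points = {(0, 2), (0, 17), (1, 6), (1, 13), (2, 6), (2, 13), (6, 8), (6, 11), (8, 2), (8, 17), (9, 9), (9, 10), (11, 2), (11, 17), (13, 1), (13, 18), (14, 3), (14, 16), (15, 5), (15, 14), (16, 6), (16, 13)}; affine count = 22; |E(F_19)| = 23.

Discriminant check: Δ ∝ 4a³ + 27b² = 4·12³ + 27·4² = 4·1728 + 27·16 ≡ 10 (mod 19). Nonzero ⇒ E is nonsingular.
For each x ∈ F_19, compute rhs = x³ + 12·x + 4 mod 19, then count y ∈ F_19 with y² ≡ rhs.
  x = 0: rhs = 4, matching y values: 2, 17 (2 points).
  x = 1: rhs = 17, matching y values: 6, 13 (2 points).
  x = 2: rhs = 17, matching y values: 6, 13 (2 points).
  x = 3: rhs = 10, matching y values: none (0 points).
  x = 4: rhs = 2, matching y values: none (0 points).
  x = 5: rhs = 18, matching y values: none (0 points).
  x = 6: rhs = 7, matching y values: 8, 11 (2 points).
  x = 7: rhs = 13, matching y values: none (0 points).
  x = 8: rhs = 4, matching y values: 2, 17 (2 points).
  x = 9: rhs = 5, matching y values: 9, 10 (2 points).
  x = 10: rhs = 3, matching y values: none (0 points).
  x = 11: rhs = 4, matching y values: 2, 17 (2 points).
  x = 12: rhs = 14, matching y values: none (0 points).
  x = 13: rhs = 1, matching y values: 1, 18 (2 points).
  x = 14: rhs = 9, matching y values: 3, 16 (2 points).
  x = 15: rhs = 6, matching y values: 5, 14 (2 points).
  x = 16: rhs = 17, matching y values: 6, 13 (2 points).
  x = 17: rhs = 10, matching y values: none (0 points).
  x = 18: rhs = 10, matching y values: none (0 points).
Total affine count: 22.
Full point count |E(F_19)| = 22 + 1 = 23.
Hasse bound: |23 − (19+1)| = |3| = 3 ≤ 2√19 ≈ 8.7178 ✓.


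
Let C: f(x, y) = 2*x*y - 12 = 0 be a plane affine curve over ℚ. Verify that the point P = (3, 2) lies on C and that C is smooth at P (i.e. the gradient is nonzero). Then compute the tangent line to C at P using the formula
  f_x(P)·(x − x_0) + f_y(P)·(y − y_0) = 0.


Tangent line at P: 4*x + 6*y - 24 = 0.

Step 1: f(3, 2) = 0, so P lies on C.
Step 2: partial derivatives
  f_x(x, y) = 2*y, f_y(x, y) = 2*x.
  f_x(P) = 4, f_y(P) = 6 (gradient nonzero, so P is smooth).
Step 3: tangent line at P: 4·(x − 3) + 6·(y − 2) = 0.
Expanding: 4*x + 6*y - 24 = 0.


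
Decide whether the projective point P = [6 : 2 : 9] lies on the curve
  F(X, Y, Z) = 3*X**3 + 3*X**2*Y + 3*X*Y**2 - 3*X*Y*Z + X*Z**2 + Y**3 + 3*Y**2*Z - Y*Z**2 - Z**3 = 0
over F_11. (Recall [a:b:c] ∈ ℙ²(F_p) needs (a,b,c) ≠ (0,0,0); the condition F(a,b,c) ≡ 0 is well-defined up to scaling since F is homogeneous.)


F(6,2,9) ≡ 4 (mod 11); P is NOT on the curve.

Evaluate F(6, 2, 9) term-by-term (mod 11).
  3*X**3 ↦ 3·216·1·1 = 648
  3*X**2*Y ↦ 3·36·2·1 = 216
  3*X*Y**2 ↦ 3·6·4·1 = 72
  -3*X*Y*Z ↦ -3·6·2·9 = -324
  X*Z**2 ↦ 1·6·1·81 = 486
  Y**3 ↦ 1·1·8·1 = 8
  3*Y**2*Z ↦ 3·1·4·9 = 108
  -Y*Z**2 ↦ -1·1·2·81 = -162
  -Z**3 ↦ -1·1·1·729 = -729
Sum: F(6, 2, 9) = (648) + (216) + (72) + (-324) + (486) + (8) + (108) + (-162) + (-729) = 323.
Reducing mod 11: 323 ≡ 4 (mod 11).
Since F(a, b, c) ≡ 4 ≠ 0 (mod 11), P does NOT lie on the curve.


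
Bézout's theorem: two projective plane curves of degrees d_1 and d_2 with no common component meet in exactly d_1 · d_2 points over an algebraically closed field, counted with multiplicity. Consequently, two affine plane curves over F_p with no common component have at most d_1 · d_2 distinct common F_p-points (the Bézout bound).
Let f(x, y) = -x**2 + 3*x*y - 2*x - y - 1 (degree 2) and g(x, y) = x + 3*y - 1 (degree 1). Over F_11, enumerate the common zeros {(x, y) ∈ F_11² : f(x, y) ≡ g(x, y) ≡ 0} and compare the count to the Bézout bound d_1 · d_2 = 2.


Common zeros: ∅; count = 0; Bézout bound = 2.

deg(f) = 2, deg(g) = 1, so Bézout bound = 2.
Scan x ∈ F_11. For each x, list the y ∈ F_11 with f(x, y) ≡ 0 and those with g(x, y) ≡ 0 (mod 11); the common zeros in that column are the intersection.
  x = 0: f ≡ 0 at y ∈ {10}; g ≡ 0 at y ∈ {4}; common: ∅.
  x = 1: f ≡ 0 at y ∈ {2}; g ≡ 0 at y ∈ {0}; common: ∅.
  x = 2: f ≡ 0 at y ∈ {4}; g ≡ 0 at y ∈ {7}; common: ∅.
  x = 3: f ≡ 0 at y ∈ {2}; g ≡ 0 at y ∈ {3}; common: ∅.
  x = 4: f ≡ 0 at y ∈ ∅; g ≡ 0 at y ∈ {10}; common: ∅.
  x = 5: f ≡ 0 at y ∈ {1}; g ≡ 0 at y ∈ {6}; common: ∅.
  x = 6: f ≡ 0 at y ∈ {10}; g ≡ 0 at y ∈ {2}; common: ∅.
  x = 7: f ≡ 0 at y ∈ {1}; g ≡ 0 at y ∈ {9}; common: ∅.
  x = 8: f ≡ 0 at y ∈ {4}; g ≡ 0 at y ∈ {5}; common: ∅.
  x = 9: f ≡ 0 at y ∈ {3}; g ≡ 0 at y ∈ {1}; common: ∅.
  x = 10: f ≡ 0 at y ∈ {0}; g ≡ 0 at y ∈ {8}; common: ∅.
Collecting: common zeros = ∅, so the count is 0.
Comparison with the Bézout bound: 0 ≤ 2 = deg(f)·deg(g), as expected for curves with no common component (the affine F_11-count falls short of the bound because intersections may lie at infinity, over extension fields, or carry multiplicity).


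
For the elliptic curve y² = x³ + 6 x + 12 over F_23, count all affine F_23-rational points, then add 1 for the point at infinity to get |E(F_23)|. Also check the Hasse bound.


Affine points = {(0, 9), (0, 14), (2, 3), (2, 20), (4, 10), (4, 13), (5, 11), (5, 12), (7, 11), (7, 12), (9, 6), (9, 17), (11, 11), (11, 12), (12, 8), (12, 15), (15, 2), (15, 21), (16, 8), (16, 15), (17, 6), (17, 17), (18, 8), (18, 15), (19, 4), (19, 19), (20, 6), (20, 17)}; affine count = 28; |E(F_23)| = 29.

Discriminant check: Δ ∝ 4a³ + 27b² = 4·6³ + 27·12² = 4·216 + 27·144 ≡ 14 (mod 23). Nonzero ⇒ E is nonsingular.
For each x ∈ F_23, compute rhs = x³ + 6·x + 12 mod 23, then count y ∈ F_23 with y² ≡ rhs.
  x = 0: rhs = 12, matching y values: 9, 14 (2 points).
  x = 1: rhs = 19, matching y values: none (0 points).
  x = 2: rhs = 9, matching y values: 3, 20 (2 points).
  x = 3: rhs = 11, matching y values: none (0 points).
  x = 4: rhs = 8, matching y values: 10, 13 (2 points).
  x = 5: rhs = 6, matching y values: 11, 12 (2 points).
  x = 6: rhs = 11, matching y values: none (0 points).
  x = 7: rhs = 6, matching y values: 11, 12 (2 points).
  x = 8: rhs = 20, matching y values: none (0 points).
  x = 9: rhs = 13, matching y values: 6, 17 (2 points).
  x = 10: rhs = 14, matching y values: none (0 points).
  x = 11: rhs = 6, matching y values: 11, 12 (2 points).
  x = 12: rhs = 18, matching y values: 8, 15 (2 points).
  x = 13: rhs = 10, matching y values: none (0 points).
  x = 14: rhs = 11, matching y values: none (0 points).
  x = 15: rhs = 4, matching y values: 2, 21 (2 points).
  x = 16: rhs = 18, matching y values: 8, 15 (2 points).
  x = 17: rhs = 13, matching y values: 6, 17 (2 points).
  x = 18: rhs = 18, matching y values: 8, 15 (2 points).
  x = 19: rhs = 16, matching y values: 4, 19 (2 points).
  x = 20: rhs = 13, matching y values: 6, 17 (2 points).
  x = 21: rhs = 15, matching y values: none (0 points).
  x = 22: rhs = 5, matching y values: none (0 points).
Total affine count: 28.
Full point count |E(F_23)| = 28 + 1 = 29.
Hasse bound: |29 − (23+1)| = |5| = 5 ≤ 2√23 ≈ 9.5917 ✓.


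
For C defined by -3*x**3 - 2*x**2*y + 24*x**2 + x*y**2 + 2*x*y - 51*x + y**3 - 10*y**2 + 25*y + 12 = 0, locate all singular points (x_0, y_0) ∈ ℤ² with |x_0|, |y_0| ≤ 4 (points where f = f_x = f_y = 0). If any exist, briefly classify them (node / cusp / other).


Singular points: {(2, 3)}; classification: cusp.

Compute partial derivatives:
  f_x = -9*x**2 - 4*x*y + 48*x + y**2 + 2*y - 51.
  f_y = -2*x**2 + 2*x*y + 2*x + 3*y**2 - 20*y + 25.
Scan x_0 ∈ {−4, ..., 4}. For each x_0, f_y(x_0, y) is a polynomial in y; find its integer roots y ∈ {−4, ..., 4}, then test f_x and f at those candidates.
  x = -4: f_y(-4, y) = 3*y**2 - 28*y - 15; no integer root y with |y| ≤ 4.
  x = -3: f_y(-3, y) = 3*y**2 - 26*y + 1; no integer root y with |y| ≤ 4.
  x = -2: f_y(-2, y) = 3*y**2 - 24*y + 13; no integer root y with |y| ≤ 4.
  x = -1: f_y(-1, y) = 3*y**2 - 22*y + 21; no integer root y with |y| ≤ 4.
  x = 0: f_y(0, y) = 3*y**2 - 20*y + 25; no integer root y with |y| ≤ 4.
  x = 1: f_y(1, y) = 3*y**2 - 18*y + 25; no integer root y with |y| ≤ 4.
  x = 2: f_y(2, y) = 3*y**2 - 16*y + 21; vanishes at y ∈ {3}. (2, 3): f_x = 0, f = 0 — SINGULAR.
  x = 3: f_y(3, y) = 3*y**2 - 14*y + 13; no integer root y with |y| ≤ 4.
  x = 4: f_y(4, y) = 3*y**2 - 12*y + 1; no integer root y with |y| ≤ 4.
Only singular point on the grid: (2, 3).
Classify: substitute x = 2 + u, y = 3 + v and expand: f = -3*u**3 - 2*u**2*v + u*v**2 + v**3 + v**2.
No constant or linear terms (consistent with a singular point). Quadratic part: v**2. Cubic part: -3*u**3 - 2*u**2*v + u*v**2 + v**3.
The quadratic part v**2 is a perfect square, so there is a single (double) tangent line v = 0, i.e. y = 3. Restricting the cubic part to that line (v = 0) leaves -3*u**3 ≠ 0, so f is not divisible by v and the branch is v² ≈ 3*u**3 to lowest order — this is a cusp.
Classification: cusp.


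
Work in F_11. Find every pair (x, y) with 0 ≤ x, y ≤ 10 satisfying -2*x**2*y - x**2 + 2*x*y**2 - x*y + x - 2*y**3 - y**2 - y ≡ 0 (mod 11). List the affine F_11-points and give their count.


Affine F_11-points: {(0, 0), (0, 2), (0, 3), (1, 0), (4, 1), (4, 4), (7, 3), (8, 2), (8, 5), (8, 6), (9, 4), (9, 6)}; count = 12.

For each of the 121 pairs (x, y) ∈ F_11², evaluate f(x, y) mod 11. Record the zeros.
  x = 0: [0↦0, 1↦7, 2↦0, 3↦0, 4↦6, 5↦6, 6↦10, 7↦6, 8↦4, 9↦3, 10↦2]  zeros at y ∈ {0, 2, 3}
  x = 1: [0↦0, 1↦6, 2↦2, 3↦9, 4↦4, 5↦8, 6↦9, 7↦6, 8↦9, 9↦6, 10↦7]  zeros at y ∈ {0}
  x = 2: [0↦9, 1↦10, 2↦5, 3↦4, 4↦6, 5↦10, 6↦4, 7↦9, 8↦2, 9↦4, 10↦3]  zeros at y ∈ ∅
  x = 3: [0↦5, 1↦8, 2↦9, 3↦7, 4↦1, 5↦1, 6↦6, 7↦4, 8↦5, 9↦8, 10↦1]  zeros at y ∈ ∅
  x = 4: [0↦10, 1↦0, 2↦3, 3↦7, 4↦0, 5↦3, 6↦4, 7↦2, 8↦7, 9↦7, 10↦1]  zeros at y ∈ {1, 4}
  x = 5: [0↦2, 1↦8, 2↦9, 3↦4, 4↦3, 5↦5, 6↦9, 7↦3, 8↦8, 9↦1, 10↦3]  zeros at y ∈ ∅
  x = 6: [0↦3, 1↦10, 2↦5, 3↦9, 4↦10, 5↦7, 6↦10, 7↦7, 8↦8, 9↦1, 10↦7]  zeros at y ∈ ∅
  x = 7: [0↦2, 1↦6, 2↦2, 3↦0, 4↦10, 5↦9, 6↦7, 7↦3, 8↦7, 9↦7, 10↦2]  zeros at y ∈ {3}
  x = 8: [0↦10, 1↦7, 2↦0, 3↦10, 4↦3, 5↦0, 6↦0, 7↦2, 8↦5, 9↦8, 10↦10]  zeros at y ∈ {2, 5, 6}
  x = 9: [0↦5, 1↦2, 2↦10, 3↦6, 4↦0, 5↦2, 6↦0, 7↦4, 8↦2, 9↦4, 10↦9]  zeros at y ∈ {4, 6}
  x = 10: [0↦9, 1↦2, 2↦10, 3↦10, 4↦1, 5↦4, 6↦7, 7↦9, 8↦9, 9↦6, 10↦10]  zeros at y ∈ ∅
Collecting zeros: affine points = {(0, 0), (0, 2), (0, 3), (1, 0), (4, 1), (4, 4), (7, 3), (8, 2), (8, 5), (8, 6), (9, 4), (9, 6)}.
Total count |C(F_11)_aff| = 12.


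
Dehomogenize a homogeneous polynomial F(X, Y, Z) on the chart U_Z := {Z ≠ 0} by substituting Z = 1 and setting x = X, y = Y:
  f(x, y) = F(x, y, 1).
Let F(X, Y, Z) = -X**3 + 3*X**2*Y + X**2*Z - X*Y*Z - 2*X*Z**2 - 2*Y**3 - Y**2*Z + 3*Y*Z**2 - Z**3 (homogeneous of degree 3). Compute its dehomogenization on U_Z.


f(x, y) = -x**3 + 3*x**2*y + x**2 - x*y - 2*x - 2*y**3 - y**2 + 3*y - 1

On U_Z we set Z = 1. Each monomial c·X^i·Y^j·Z^k in F becomes c·x^i·y^j·1^k = c·x^i·y^j.
Substituting Z = 1: F(X, Y, 1) = -x**3 + 3*x**2*y + x**2 - x*y - 2*x - 2*y**3 - y**2 + 3*y - 1.
Note: deg(f) ≤ deg(F) = 3; strict inequality happens when F is divisible by Z (lost terms).


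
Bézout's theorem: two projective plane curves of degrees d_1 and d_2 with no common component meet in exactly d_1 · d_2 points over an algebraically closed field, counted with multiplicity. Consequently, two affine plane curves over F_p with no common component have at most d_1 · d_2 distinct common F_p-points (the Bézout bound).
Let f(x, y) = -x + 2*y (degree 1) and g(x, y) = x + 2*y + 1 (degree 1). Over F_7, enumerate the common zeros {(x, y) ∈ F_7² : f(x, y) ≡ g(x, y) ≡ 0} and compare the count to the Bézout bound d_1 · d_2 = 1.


Common zeros: {(3, 5)}; count = 1; Bézout bound = 1.

deg(f) = 1, deg(g) = 1, so Bézout bound = 1.
Scan x ∈ F_7. For each x, list the y ∈ F_7 with f(x, y) ≡ 0 and those with g(x, y) ≡ 0 (mod 7); the common zeros in that column are the intersection.
  x = 0: f ≡ 0 at y ∈ {0}; g ≡ 0 at y ∈ {3}; common: ∅.
  x = 1: f ≡ 0 at y ∈ {4}; g ≡ 0 at y ∈ {6}; common: ∅.
  x = 2: f ≡ 0 at y ∈ {1}; g ≡ 0 at y ∈ {2}; common: ∅.
  x = 3: f ≡ 0 at y ∈ {5}; g ≡ 0 at y ∈ {5}; common: {5}.
  x = 4: f ≡ 0 at y ∈ {2}; g ≡ 0 at y ∈ {1}; common: ∅.
  x = 5: f ≡ 0 at y ∈ {6}; g ≡ 0 at y ∈ {4}; common: ∅.
  x = 6: f ≡ 0 at y ∈ {3}; g ≡ 0 at y ∈ {0}; common: ∅.
Collecting: common zeros = {(3, 5)}, so the count is 1.
Comparison with the Bézout bound: 1 ≤ 1 = deg(f)·deg(g), as expected for curves with no common component (the bound is attained).


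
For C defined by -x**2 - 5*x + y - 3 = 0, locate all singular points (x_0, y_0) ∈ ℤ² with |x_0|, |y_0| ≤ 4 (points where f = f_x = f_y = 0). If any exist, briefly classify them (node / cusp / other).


No singular points in the scanned grid; C is smooth there.

Compute partial derivatives:
  f_x = -2*x - 5.
  f_y = 1.
f_y = 1 is a nonzero constant, so f_y never vanishes: no point (x, y) can satisfy f = f_x = f_y = 0. In particular no (x, y) ∈ {−4, ..., 4}² is singular; the curve is smooth.


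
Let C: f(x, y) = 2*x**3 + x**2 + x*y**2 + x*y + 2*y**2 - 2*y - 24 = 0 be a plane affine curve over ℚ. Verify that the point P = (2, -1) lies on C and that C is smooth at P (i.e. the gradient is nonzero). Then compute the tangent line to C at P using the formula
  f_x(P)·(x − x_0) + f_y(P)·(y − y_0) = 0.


Tangent line at P: 28*x - 8*y - 64 = 0.

Step 1: f(2, -1) = 0, so P lies on C.
Step 2: partial derivatives
  f_x(x, y) = 6*x**2 + 2*x + y**2 + y, f_y(x, y) = 2*x*y + x + 4*y - 2.
  f_x(P) = 28, f_y(P) = -8 (gradient nonzero, so P is smooth).
Step 3: tangent line at P: 28·(x − 2) + -8·(y − -1) = 0.
Expanding: 28*x - 8*y - 64 = 0.


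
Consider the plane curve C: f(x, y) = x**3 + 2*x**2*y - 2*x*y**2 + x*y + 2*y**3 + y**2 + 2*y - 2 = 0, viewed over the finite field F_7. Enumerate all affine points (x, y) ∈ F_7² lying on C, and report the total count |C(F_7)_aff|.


Affine F_7-points: {(1, 2), (4, 2), (5, 2)}; count = 3.

For each of the 49 pairs (x, y) ∈ F_7², evaluate f(x, y) mod 7. Record the zeros.
  x = 0: [0↦5, 1↦3, 2↦1, 3↦4, 4↦3, 5↦3, 6↦2]  zeros at y ∈ ∅
  x = 1: [0↦6, 1↦5, 2↦0, 3↦3, 4↦5, 5↦4, 6↦5]  zeros at y ∈ {2}
  x = 2: [0↦6, 1↦3, 2↦6, 3↦6, 4↦1, 5↦3, 6↦3]  zeros at y ∈ ∅
  x = 3: [0↦4, 1↦3, 2↦4, 3↦5, 4↦4, 5↦6, 6↦2]  zeros at y ∈ ∅
  x = 4: [0↦6, 1↦4, 2↦0, 3↦6, 4↦6, 5↦5, 6↦1]  zeros at y ∈ {2}
  x = 5: [0↦4, 1↦5, 2↦0, 3↦1, 4↦6, 5↦6, 6↦6]  zeros at y ∈ {2}
  x = 6: [0↦4, 1↦5, 2↦3, 3↦3, 4↦3, 5↦1, 6↦2]  zeros at y ∈ ∅
Collecting zeros: affine points = {(1, 2), (4, 2), (5, 2)}.
Total count |C(F_7)_aff| = 3.


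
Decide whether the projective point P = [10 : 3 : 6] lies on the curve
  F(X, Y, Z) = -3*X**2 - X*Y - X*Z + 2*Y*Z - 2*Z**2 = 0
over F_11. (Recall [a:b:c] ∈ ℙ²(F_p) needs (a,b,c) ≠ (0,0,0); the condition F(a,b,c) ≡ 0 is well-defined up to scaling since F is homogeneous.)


F(10,3,6) ≡ 3 (mod 11); P is NOT on the curve.

Evaluate F(10, 3, 6) term-by-term (mod 11).
  -3*X**2 ↦ -3·100·1·1 = -300
  -X*Y ↦ -1·10·3·1 = -30
  -X*Z ↦ -1·10·1·6 = -60
  2*Y*Z ↦ 2·1·3·6 = 36
  -2*Z**2 ↦ -2·1·1·36 = -72
Sum: F(10, 3, 6) = (-300) + (-30) + (-60) + (36) + (-72) = -426.
Reducing mod 11: -426 ≡ 3 (mod 11).
Since F(a, b, c) ≡ 3 ≠ 0 (mod 11), P does NOT lie on the curve.


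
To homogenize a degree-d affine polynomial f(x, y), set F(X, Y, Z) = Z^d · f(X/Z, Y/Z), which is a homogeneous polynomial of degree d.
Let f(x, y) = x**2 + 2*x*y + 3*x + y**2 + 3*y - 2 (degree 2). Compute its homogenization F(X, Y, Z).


F(X, Y, Z) = X**2 + 2*X*Y + 3*X*Z + Y**2 + 3*Y*Z - 2*Z**2

deg(f) = 2.
Substitute x = X/Z, y = Y/Z into f, then multiply by Z^2.
  monomial 1·x^2·y^0 ↦ 1·X^2·Y^0·Z^0.
  monomial 2·x^1·y^1 ↦ 2·X^1·Y^1·Z^0.
  monomial 3·x^1·y^0 ↦ 3·X^1·Y^0·Z^1.
  monomial 1·x^0·y^2 ↦ 1·X^0·Y^2·Z^0.
  monomial 3·x^0·y^1 ↦ 3·X^0·Y^1·Z^1.
  monomial -2·x^0·y^0 ↦ -2·X^0·Y^0·Z^2.
Collecting: F(X, Y, Z) = X**2 + 2*X*Y + 3*X*Z + Y**2 + 3*Y*Z - 2*Z**2.


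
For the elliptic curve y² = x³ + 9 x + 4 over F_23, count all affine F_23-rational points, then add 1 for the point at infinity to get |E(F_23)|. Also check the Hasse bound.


Affine points = {(0, 2), (0, 21), (3, 9), (3, 14), (4, 9), (4, 14), (5, 6), (5, 17), (8, 6), (8, 17), (9, 3), (9, 20), (10, 6), (10, 17), (11, 10), (11, 13), (12, 0), (13, 8), (13, 15), (15, 8), (15, 15), (16, 9), (16, 14), (18, 8), (18, 15), (21, 1), (21, 22)}; affine count = 27; |E(F_23)| = 28.

Discriminant check: Δ ∝ 4a³ + 27b² = 4·9³ + 27·4² = 4·729 + 27·16 ≡ 13 (mod 23). Nonzero ⇒ E is nonsingular.
For each x ∈ F_23, compute rhs = x³ + 9·x + 4 mod 23, then count y ∈ F_23 with y² ≡ rhs.
  x = 0: rhs = 4, matching y values: 2, 21 (2 points).
  x = 1: rhs = 14, matching y values: none (0 points).
  x = 2: rhs = 7, matching y values: none (0 points).
  x = 3: rhs = 12, matching y values: 9, 14 (2 points).
  x = 4: rhs = 12, matching y values: 9, 14 (2 points).
  x = 5: rhs = 13, matching y values: 6, 17 (2 points).
  x = 6: rhs = 21, matching y values: none (0 points).
  x = 7: rhs = 19, matching y values: none (0 points).
  x = 8: rhs = 13, matching y values: 6, 17 (2 points).
  x = 9: rhs = 9, matching y values: 3, 20 (2 points).
  x = 10: rhs = 13, matching y values: 6, 17 (2 points).
  x = 11: rhs = 8, matching y values: 10, 13 (2 points).
  x = 12: rhs = 0, matching y values: 0 (1 points).
  x = 13: rhs = 18, matching y values: 8, 15 (2 points).
  x = 14: rhs = 22, matching y values: none (0 points).
  x = 15: rhs = 18, matching y values: 8, 15 (2 points).
  x = 16: rhs = 12, matching y values: 9, 14 (2 points).
  x = 17: rhs = 10, matching y values: none (0 points).
  x = 18: rhs = 18, matching y values: 8, 15 (2 points).
  x = 19: rhs = 19, matching y values: none (0 points).
  x = 20: rhs = 19, matching y values: none (0 points).
  x = 21: rhs = 1, matching y values: 1, 22 (2 points).
  x = 22: rhs = 17, matching y values: none (0 points).
Total affine count: 27.
Full point count |E(F_23)| = 27 + 1 = 28.
Hasse bound: |28 − (23+1)| = |4| = 4 ≤ 2√23 ≈ 9.5917 ✓.


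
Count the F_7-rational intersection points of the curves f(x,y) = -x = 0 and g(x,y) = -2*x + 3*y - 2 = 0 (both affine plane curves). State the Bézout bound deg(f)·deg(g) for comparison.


Common zeros: {(0, 3)}; count = 1; Bézout bound = 1.

deg(f) = 1, deg(g) = 1, so Bézout bound = 1.
Scan x ∈ F_7. For each x, list the y ∈ F_7 with f(x, y) ≡ 0 and those with g(x, y) ≡ 0 (mod 7); the common zeros in that column are the intersection.
  x = 0: f ≡ 0 at y ∈ {0, 1, 2, 3, 4, 5, 6}; g ≡ 0 at y ∈ {3}; common: {3}.
  x = 1: f ≡ 0 at y ∈ ∅; g ≡ 0 at y ∈ {6}; common: ∅.
  x = 2: f ≡ 0 at y ∈ ∅; g ≡ 0 at y ∈ {2}; common: ∅.
  x = 3: f ≡ 0 at y ∈ ∅; g ≡ 0 at y ∈ {5}; common: ∅.
  x = 4: f ≡ 0 at y ∈ ∅; g ≡ 0 at y ∈ {1}; common: ∅.
  x = 5: f ≡ 0 at y ∈ ∅; g ≡ 0 at y ∈ {4}; common: ∅.
  x = 6: f ≡ 0 at y ∈ ∅; g ≡ 0 at y ∈ {0}; common: ∅.
Collecting: common zeros = {(0, 3)}, so the count is 1.
Comparison with the Bézout bound: 1 ≤ 1 = deg(f)·deg(g), as expected for curves with no common component (the bound is attained).


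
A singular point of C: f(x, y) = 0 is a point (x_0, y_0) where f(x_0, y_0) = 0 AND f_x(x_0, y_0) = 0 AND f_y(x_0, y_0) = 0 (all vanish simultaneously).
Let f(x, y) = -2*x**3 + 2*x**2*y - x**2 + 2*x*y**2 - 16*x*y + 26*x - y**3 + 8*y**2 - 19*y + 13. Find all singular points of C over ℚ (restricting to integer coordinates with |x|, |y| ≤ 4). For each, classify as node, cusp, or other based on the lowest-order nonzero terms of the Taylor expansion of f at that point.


Singular points: {(1, 3)}; classification: node.

Compute partial derivatives:
  f_x = -6*x**2 + 4*x*y - 2*x + 2*y**2 - 16*y + 26.
  f_y = 2*x**2 + 4*x*y - 16*x - 3*y**2 + 16*y - 19.
Scan x_0 ∈ {−4, ..., 4}. For each x_0, f_y(x_0, y) is a polynomial in y; find its integer roots y ∈ {−4, ..., 4}, then test f_x and f at those candidates.
  x = -4: f_y(-4, y) = 77 - 3*y**2; no integer root y with |y| ≤ 4.
  x = -3: f_y(-3, y) = -3*y**2 + 4*y + 47; no integer root y with |y| ≤ 4.
  x = -2: f_y(-2, y) = -3*y**2 + 8*y + 21; no integer root y with |y| ≤ 4.
  x = -1: f_y(-1, y) = -3*y**2 + 12*y - 1; no integer root y with |y| ≤ 4.
  x = 0: f_y(0, y) = -3*y**2 + 16*y - 19; no integer root y with |y| ≤ 4.
  x = 1: f_y(1, y) = -3*y**2 + 20*y - 33; vanishes at y ∈ {3}. (1, 3): f_x = 0, f = 0 — SINGULAR.
  x = 2: f_y(2, y) = -3*y**2 + 24*y - 43; no integer root y with |y| ≤ 4.
  x = 3: f_y(3, y) = -3*y**2 + 28*y - 49; no integer root y with |y| ≤ 4.
  x = 4: f_y(4, y) = -3*y**2 + 32*y - 51; no integer root y with |y| ≤ 4.
Only singular point on the grid: (1, 3).
Classify: substitute x = 1 + u, y = 3 + v and expand: f = -2*u**3 + 2*u**2*v - u**2 + 2*u*v**2 - v**3 + v**2.
No constant or linear terms (consistent with a singular point). Quadratic part: -u**2 + v**2. Cubic part: -2*u**3 + 2*u**2*v + 2*u*v**2 - v**3.
The quadratic part v**2 - u**2 = (v − u)(v + u) splits into two distinct linear factors, so there are two distinct tangent lines y − 3 = ±(x − 1) — this is a node (ordinary double point).
Classification: node.


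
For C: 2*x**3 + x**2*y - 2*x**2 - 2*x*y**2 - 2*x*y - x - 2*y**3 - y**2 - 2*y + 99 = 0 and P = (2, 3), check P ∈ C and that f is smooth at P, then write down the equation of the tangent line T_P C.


Tangent line at P: 3*x - 86*y + 252 = 0.

Step 1: f(2, 3) = 0, so P lies on C.
Step 2: partial derivatives
  f_x(x, y) = 6*x**2 + 2*x*y - 4*x - 2*y**2 - 2*y - 1, f_y(x, y) = x**2 - 4*x*y - 2*x - 6*y**2 - 2*y - 2.
  f_x(P) = 3, f_y(P) = -86 (gradient nonzero, so P is smooth).
Step 3: tangent line at P: 3·(x − 2) + -86·(y − 3) = 0.
Expanding: 3*x - 86*y + 252 = 0.


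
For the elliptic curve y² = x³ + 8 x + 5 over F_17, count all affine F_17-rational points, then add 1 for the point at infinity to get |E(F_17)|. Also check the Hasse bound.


Affine points = {(4, 4), (4, 13), (5, 0), (7, 8), (7, 9), (11, 8), (11, 9), (15, 7), (15, 10), (16, 8), (16, 9)}; affine count = 11; |E(F_17)| = 12.

Discriminant check: Δ ∝ 4a³ + 27b² = 4·8³ + 27·5² = 4·512 + 27·25 ≡ 3 (mod 17). Nonzero ⇒ E is nonsingular.
For each x ∈ F_17, compute rhs = x³ + 8·x + 5 mod 17, then count y ∈ F_17 with y² ≡ rhs.
  x = 0: rhs = 5, matching y values: none (0 points).
  x = 1: rhs = 14, matching y values: none (0 points).
  x = 2: rhs = 12, matching y values: none (0 points).
  x = 3: rhs = 5, matching y values: none (0 points).
  x = 4: rhs = 16, matching y values: 4, 13 (2 points).
  x = 5: rhs = 0, matching y values: 0 (1 points).
  x = 6: rhs = 14, matching y values: none (0 points).
  x = 7: rhs = 13, matching y values: 8, 9 (2 points).
  x = 8: rhs = 3, matching y values: none (0 points).
  x = 9: rhs = 7, matching y values: none (0 points).
  x = 10: rhs = 14, matching y values: none (0 points).
  x = 11: rhs = 13, matching y values: 8, 9 (2 points).
  x = 12: rhs = 10, matching y values: none (0 points).
  x = 13: rhs = 11, matching y values: none (0 points).
  x = 14: rhs = 5, matching y values: none (0 points).
  x = 15: rhs = 15, matching y values: 7, 10 (2 points).
  x = 16: rhs = 13, matching y values: 8, 9 (2 points).
Total affine count: 11.
Full point count |E(F_17)| = 11 + 1 = 12.
Hasse bound: |12 − (17+1)| = |-6| = 6 ≤ 2√17 ≈ 8.2462 ✓.


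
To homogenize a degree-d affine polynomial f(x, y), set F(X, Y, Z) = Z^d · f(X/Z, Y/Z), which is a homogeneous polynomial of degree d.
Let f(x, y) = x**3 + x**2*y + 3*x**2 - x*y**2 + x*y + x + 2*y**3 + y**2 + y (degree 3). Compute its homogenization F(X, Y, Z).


F(X, Y, Z) = X**3 + X**2*Y + 3*X**2*Z - X*Y**2 + X*Y*Z + X*Z**2 + 2*Y**3 + Y**2*Z + Y*Z**2

deg(f) = 3.
Substitute x = X/Z, y = Y/Z into f, then multiply by Z^3.
  monomial 1·x^3·y^0 ↦ 1·X^3·Y^0·Z^0.
  monomial 1·x^2·y^1 ↦ 1·X^2·Y^1·Z^0.
  monomial 3·x^2·y^0 ↦ 3·X^2·Y^0·Z^1.
  monomial -1·x^1·y^2 ↦ -1·X^1·Y^2·Z^0.
  monomial 1·x^1·y^1 ↦ 1·X^1·Y^1·Z^1.
  monomial 1·x^1·y^0 ↦ 1·X^1·Y^0·Z^2.
  monomial 2·x^0·y^3 ↦ 2·X^0·Y^3·Z^0.
  monomial 1·x^0·y^2 ↦ 1·X^0·Y^2·Z^1.
  monomial 1·x^0·y^1 ↦ 1·X^0·Y^1·Z^2.
Collecting: F(X, Y, Z) = X**3 + X**2*Y + 3*X**2*Z - X*Y**2 + X*Y*Z + X*Z**2 + 2*Y**3 + Y**2*Z + Y*Z**2.


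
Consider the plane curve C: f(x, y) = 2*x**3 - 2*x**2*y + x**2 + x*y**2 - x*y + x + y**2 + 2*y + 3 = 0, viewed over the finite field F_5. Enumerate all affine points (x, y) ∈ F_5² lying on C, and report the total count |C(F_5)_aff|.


Affine F_5-points: {(1, 4), (2, 0), (2, 1), (4, 4)}; count = 4.

For each of the 25 pairs (x, y) ∈ F_5², evaluate f(x, y) mod 5. Record the zeros.
  x = 0: [0↦3, 1↦1, 2↦1, 3↦3, 4↦2]  zeros at y ∈ ∅
  x = 1: [0↦2, 1↦3, 2↦3, 3↦2, 4↦0]  zeros at y ∈ {4}
  x = 2: [0↦0, 1↦0, 2↦1, 3↦3, 4↦1]  zeros at y ∈ {0, 1}
  x = 3: [0↦4, 1↦4, 2↦2, 3↦3, 4↦2]  zeros at y ∈ ∅
  x = 4: [0↦1, 1↦2, 2↦3, 3↦4, 4↦0]  zeros at y ∈ {4}
Collecting zeros: affine points = {(1, 4), (2, 0), (2, 1), (4, 4)}.
Total count |C(F_5)_aff| = 4.


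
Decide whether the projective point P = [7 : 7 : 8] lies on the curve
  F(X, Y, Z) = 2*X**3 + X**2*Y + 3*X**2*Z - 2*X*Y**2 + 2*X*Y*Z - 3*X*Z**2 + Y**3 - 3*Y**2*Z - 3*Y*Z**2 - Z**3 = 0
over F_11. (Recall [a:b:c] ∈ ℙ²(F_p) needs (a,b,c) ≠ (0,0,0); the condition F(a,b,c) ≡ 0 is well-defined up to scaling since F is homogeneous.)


F(7,7,8) ≡ 8 (mod 11); P is NOT on the curve.

Evaluate F(7, 7, 8) term-by-term (mod 11).
  2*X**3 ↦ 2·343·1·1 = 686
  X**2*Y ↦ 1·49·7·1 = 343
  3*X**2*Z ↦ 3·49·1·8 = 1176
  -2*X*Y**2 ↦ -2·7·49·1 = -686
  2*X*Y*Z ↦ 2·7·7·8 = 784
  -3*X*Z**2 ↦ -3·7·1·64 = -1344
  Y**3 ↦ 1·1·343·1 = 343
  -3*Y**2*Z ↦ -3·1·49·8 = -1176
  -3*Y*Z**2 ↦ -3·1·7·64 = -1344
  -Z**3 ↦ -1·1·1·512 = -512
Sum: F(7, 7, 8) = (686) + (343) + (1176) + (-686) + (784) + (-1344) + (343) + (-1176) + (-1344) + (-512) = -1730.
Reducing mod 11: -1730 ≡ 8 (mod 11).
Since F(a, b, c) ≡ 8 ≠ 0 (mod 11), P does NOT lie on the curve.


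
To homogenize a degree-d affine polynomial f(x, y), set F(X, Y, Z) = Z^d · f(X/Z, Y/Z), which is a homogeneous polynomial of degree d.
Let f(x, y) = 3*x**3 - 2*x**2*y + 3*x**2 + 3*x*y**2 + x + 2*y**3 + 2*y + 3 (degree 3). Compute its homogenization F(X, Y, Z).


F(X, Y, Z) = 3*X**3 - 2*X**2*Y + 3*X**2*Z + 3*X*Y**2 + X*Z**2 + 2*Y**3 + 2*Y*Z**2 + 3*Z**3

deg(f) = 3.
Substitute x = X/Z, y = Y/Z into f, then multiply by Z^3.
  monomial 3·x^3·y^0 ↦ 3·X^3·Y^0·Z^0.
  monomial -2·x^2·y^1 ↦ -2·X^2·Y^1·Z^0.
  monomial 3·x^2·y^0 ↦ 3·X^2·Y^0·Z^1.
  monomial 3·x^1·y^2 ↦ 3·X^1·Y^2·Z^0.
  monomial 1·x^1·y^0 ↦ 1·X^1·Y^0·Z^2.
  monomial 2·x^0·y^3 ↦ 2·X^0·Y^3·Z^0.
  monomial 2·x^0·y^1 ↦ 2·X^0·Y^1·Z^2.
  monomial 3·x^0·y^0 ↦ 3·X^0·Y^0·Z^3.
Collecting: F(X, Y, Z) = 3*X**3 - 2*X**2*Y + 3*X**2*Z + 3*X*Y**2 + X*Z**2 + 2*Y**3 + 2*Y*Z**2 + 3*Z**3.


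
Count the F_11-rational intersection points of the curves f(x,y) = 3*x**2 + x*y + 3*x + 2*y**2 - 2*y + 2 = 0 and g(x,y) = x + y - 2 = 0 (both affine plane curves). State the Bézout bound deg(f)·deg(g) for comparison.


Common zeros: {(4, 9), (10, 3)}; count = 2; Bézout bound = 2.

deg(f) = 2, deg(g) = 1, so Bézout bound = 2.
Scan x ∈ F_11. For each x, list the y ∈ F_11 with f(x, y) ≡ 0 and those with g(x, y) ≡ 0 (mod 11); the common zeros in that column are the intersection.
  x = 0: f ≡ 0 at y ∈ ∅; g ≡ 0 at y ∈ {2}; common: ∅.
  x = 1: f ≡ 0 at y ∈ {7, 10}; g ≡ 0 at y ∈ {1}; common: ∅.
  x = 2: f ≡ 0 at y ∈ {1, 10}; g ≡ 0 at y ∈ {0}; common: ∅.
  x = 3: f ≡ 0 at y ∈ {7, 9}; g ≡ 0 at y ∈ {10}; common: ∅.
  x = 4: f ≡ 0 at y ∈ {1, 9}; g ≡ 0 at y ∈ {9}; common: {9}.
  x = 5: f ≡ 0 at y ∈ ∅; g ≡ 0 at y ∈ {8}; common: ∅.
  x = 6: f ≡ 0 at y ∈ {4, 5}; g ≡ 0 at y ∈ {7}; common: ∅.
  x = 7: f ≡ 0 at y ∈ ∅; g ≡ 0 at y ∈ {6}; common: ∅.
  x = 8: f ≡ 0 at y ∈ ∅; g ≡ 0 at y ∈ {5}; common: ∅.
  x = 9: f ≡ 0 at y ∈ ∅; g ≡ 0 at y ∈ {4}; common: ∅.
  x = 10: f ≡ 0 at y ∈ {3, 4}; g ≡ 0 at y ∈ {3}; common: {3}.
Collecting: common zeros = {(4, 9), (10, 3)}, so the count is 2.
Comparison with the Bézout bound: 2 ≤ 2 = deg(f)·deg(g), as expected for curves with no common component (the bound is attained).


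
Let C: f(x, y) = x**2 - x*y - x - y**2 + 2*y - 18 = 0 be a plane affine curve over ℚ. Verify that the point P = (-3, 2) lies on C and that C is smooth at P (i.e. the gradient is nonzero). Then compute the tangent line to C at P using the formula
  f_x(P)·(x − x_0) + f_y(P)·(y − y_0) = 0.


Tangent line at P: -9*x + y - 29 = 0.

Step 1: f(-3, 2) = 0, so P lies on C.
Step 2: partial derivatives
  f_x(x, y) = 2*x - y - 1, f_y(x, y) = -x - 2*y + 2.
  f_x(P) = -9, f_y(P) = 1 (gradient nonzero, so P is smooth).
Step 3: tangent line at P: -9·(x − -3) + 1·(y − 2) = 0.
Expanding: -9*x + y - 29 = 0.


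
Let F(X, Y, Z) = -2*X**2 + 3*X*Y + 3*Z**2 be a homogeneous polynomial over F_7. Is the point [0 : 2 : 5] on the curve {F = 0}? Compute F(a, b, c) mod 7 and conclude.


F(0,2,5) ≡ 5 (mod 7); P is NOT on the curve.

Evaluate F(0, 2, 5) term-by-term (mod 7).
  -2*X**2 ↦ -2·0·1·1 = 0
  3*X*Y ↦ 3·0·2·1 = 0
  3*Z**2 ↦ 3·1·1·25 = 75
Sum: F(0, 2, 5) = (0) + (0) + (75) = 75.
Reducing mod 7: 75 ≡ 5 (mod 7).
Since F(a, b, c) ≡ 5 ≠ 0 (mod 7), P does NOT lie on the curve.


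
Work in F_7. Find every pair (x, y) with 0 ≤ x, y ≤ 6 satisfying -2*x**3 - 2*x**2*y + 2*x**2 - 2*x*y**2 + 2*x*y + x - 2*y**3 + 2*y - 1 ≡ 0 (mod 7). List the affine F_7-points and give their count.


Affine F_7-points: {(0, 3), (1, 0), (2, 0), (2, 6), (3, 6), (4, 6), (5, 0), (6, 1)}; count = 8.

For each of the 49 pairs (x, y) ∈ F_7², evaluate f(x, y) mod 7. Record the zeros.
  x = 0: [0↦6, 1↦6, 2↦1, 3↦0, 4↦5, 5↦4, 6↦6]  zeros at y ∈ {3}
  x = 1: [0↦0, 1↦5, 2↦1, 3↦4, 4↦2, 5↦4, 6↦5]  zeros at y ∈ {0}
  x = 2: [0↦0, 1↦6, 2↦6, 3↦2, 4↦3, 5↦4, 6↦0]  zeros at y ∈ {0, 6}
  x = 3: [0↦1, 1↦4, 2↦4, 3↦3, 4↦3, 5↦6, 6↦0]  zeros at y ∈ {6}
  x = 4: [0↦5, 1↦1, 2↦4, 3↦2, 4↦4, 5↦5, 6↦0]  zeros at y ∈ {6}
  x = 5: [0↦0, 1↦6, 2↦1, 3↦1, 4↦1, 5↦3, 6↦2]  zeros at y ∈ {0}
  x = 6: [0↦2, 1↦0, 2↦4, 3↦2, 4↦3, 5↦2, 6↦1]  zeros at y ∈ {1}
Collecting zeros: affine points = {(0, 3), (1, 0), (2, 0), (2, 6), (3, 6), (4, 6), (5, 0), (6, 1)}.
Total count |C(F_7)_aff| = 8.
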